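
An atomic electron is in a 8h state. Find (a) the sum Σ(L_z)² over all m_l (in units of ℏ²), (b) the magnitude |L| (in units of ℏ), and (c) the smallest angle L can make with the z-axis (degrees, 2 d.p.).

Σ(L_z)² = 110 ℏ²; |L| = √30 ℏ ≈ 5.477ℏ; θ_min ≈ 24.09°

The 8h subshell has l = 5.
Σ m_l² = 110, so Σ(L_z)² = 110 ℏ².
|L| = ℏ√(5·6) = √30 ℏ ≈ 5.477ℏ.
cos θ_min = 5/√30, so θ_min ≈ 24.09°.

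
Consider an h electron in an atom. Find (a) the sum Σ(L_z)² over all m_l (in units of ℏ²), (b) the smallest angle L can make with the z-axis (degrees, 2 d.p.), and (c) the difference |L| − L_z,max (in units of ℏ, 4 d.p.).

Σ(L_z)² = 110 ℏ²; θ_min ≈ 24.09°; |L|−L_z,max ≈ 0.4772ℏ

The letter h corresponds to l = 5.
Σ m_l² = 110, so Σ(L_z)² = 110 ℏ².
cos θ_min = 5/√30, so θ_min ≈ 24.09°.
|L| − L_z,max = (√30 − 5)ℏ ≈ 0.4772ℏ.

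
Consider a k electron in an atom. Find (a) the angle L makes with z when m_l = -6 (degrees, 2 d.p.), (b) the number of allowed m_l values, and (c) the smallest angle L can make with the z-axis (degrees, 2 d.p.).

The letter k corresponds to l = 7.
For m_l = -6: cos θ = -6/√56, θ ≈ 143.30°.
There are 2l+1 = 15 values of m_l.
cos θ_min = 7/√56, so θ_min ≈ 20.70°.

θ(m_l=-6) ≈ 143.30°; 15 values; θ_min ≈ 20.70°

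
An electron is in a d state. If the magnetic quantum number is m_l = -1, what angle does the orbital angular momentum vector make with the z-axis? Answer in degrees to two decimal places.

θ ≈ 114.09°

D corresponds to l = 2.
|L| = ℏ√(l(l+1)) = √6 ℏ.
L_z = m_l ℏ = −1ℏ.
cos θ = L_z/|L| = -1/√6, so θ ≈ 114.09°.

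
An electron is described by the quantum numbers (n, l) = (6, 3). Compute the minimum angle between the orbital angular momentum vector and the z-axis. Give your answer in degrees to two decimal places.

|L| = ℏ√(l(l+1)) = 2√3 ℏ.
The smallest angle corresponds to the largest L_z, i.e. m_l = l = 3, giving L_z = 3ℏ.
cos θ_min = 3/√12, so θ_min ≈ 30.00°.

θ_min ≈ 30.00°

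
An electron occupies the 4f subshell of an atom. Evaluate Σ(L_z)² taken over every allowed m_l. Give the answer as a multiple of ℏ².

4f means n = 4, l = 3.
m_l ∈ {-3, -2, -1, 0, 1, 2, 3}.
Σ m_l² = 2·(1 + 4 + 9) = 28.

Σ(L_z)² = 28 ℏ²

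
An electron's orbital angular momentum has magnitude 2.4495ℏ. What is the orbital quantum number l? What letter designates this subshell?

l = 2 (d orbital)

Since |L|² = l(l+1)ℏ², l(l+1) = 6.
Solving: l = 2.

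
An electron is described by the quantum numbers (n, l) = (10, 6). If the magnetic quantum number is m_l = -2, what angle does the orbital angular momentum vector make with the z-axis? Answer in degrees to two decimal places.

θ ≈ 107.98°

|L|² = l(l+1)ℏ² = 42ℏ², so |L| = √42 ℏ.
L_z = m_l ℏ = −2ℏ.
cos θ = L_z/|L| = -2/√42, so θ ≈ 107.98°.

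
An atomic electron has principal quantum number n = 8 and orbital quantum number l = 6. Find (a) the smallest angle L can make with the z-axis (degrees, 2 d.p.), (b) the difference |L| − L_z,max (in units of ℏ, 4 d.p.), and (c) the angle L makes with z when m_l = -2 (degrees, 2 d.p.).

cos θ_min = 6/√42, so θ_min ≈ 22.21°.
|L| − L_z,max = (√42 − 6)ℏ ≈ 0.4807ℏ.
For m_l = -2: cos θ = -2/√42, θ ≈ 107.98°.

θ_min ≈ 22.21°; |L|−L_z,max ≈ 0.4807ℏ; θ(m_l=-2) ≈ 107.98°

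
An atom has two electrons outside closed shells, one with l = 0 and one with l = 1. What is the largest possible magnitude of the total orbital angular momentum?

|L_tot|_max = √2 ℏ ≈ 1.414ℏ

By the triangle rule, |l₁ − l₂| ≤ L ≤ l₁ + l₂.
So L can be 1.
The largest magnitude corresponds to L = 1: |L_tot| = ℏ√(1·2) = √2 ℏ.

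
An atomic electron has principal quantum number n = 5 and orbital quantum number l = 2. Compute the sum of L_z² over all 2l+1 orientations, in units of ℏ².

The allowed m_l values are -2, -1, 0, 1, 2.
Summing m² from −2 to 2: Σ m_l² = 10.

Σ(L_z)² = 10 ℏ²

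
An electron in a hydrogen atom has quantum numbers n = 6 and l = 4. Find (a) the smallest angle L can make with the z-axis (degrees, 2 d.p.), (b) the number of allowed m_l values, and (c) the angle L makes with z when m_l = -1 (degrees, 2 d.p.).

θ_min ≈ 26.57°; 9 values; θ(m_l=-1) ≈ 102.92°

cos θ_min = 4/√20, so θ_min ≈ 26.57°.
There are 2l+1 = 9 values of m_l.
For m_l = -1: cos θ = -1/√20, θ ≈ 102.92°.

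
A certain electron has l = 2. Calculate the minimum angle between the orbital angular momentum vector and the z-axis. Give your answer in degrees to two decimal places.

θ_min ≈ 35.26°

|L| = ℏ√(l(l+1)) = √6 ℏ.
The smallest angle corresponds to the largest L_z, i.e. m_l = l = 2, giving L_z = 2ℏ.
cos θ_min = 2/√6, so θ_min ≈ 35.26°.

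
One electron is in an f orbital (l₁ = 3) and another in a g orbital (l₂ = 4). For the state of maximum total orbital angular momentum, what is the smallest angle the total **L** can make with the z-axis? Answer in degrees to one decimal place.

L runs from |3 − 4| = 1 to 3 + 4 = 7.
L ∈ {1, 2, 3, 4, 5, 6, 7}.
The maximum is L = 7, with |L_tot| = ℏ√(7·8) = 2√14 ℏ.
The minimum angle with z is arccos(7/√56) ≈ 20.7°.

θ_min ≈ 20.7°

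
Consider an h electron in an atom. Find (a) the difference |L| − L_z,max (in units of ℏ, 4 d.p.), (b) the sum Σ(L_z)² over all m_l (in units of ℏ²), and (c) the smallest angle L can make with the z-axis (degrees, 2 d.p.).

For an h orbital, l = 5.
|L| − L_z,max = (√30 − 5)ℏ ≈ 0.4772ℏ.
Σ m_l² = 110, so Σ(L_z)² = 110 ℏ².
cos θ_min = 5/√30, so θ_min ≈ 24.09°.

|L|−L_z,max ≈ 0.4772ℏ; Σ(L_z)² = 110 ℏ²; θ_min ≈ 24.09°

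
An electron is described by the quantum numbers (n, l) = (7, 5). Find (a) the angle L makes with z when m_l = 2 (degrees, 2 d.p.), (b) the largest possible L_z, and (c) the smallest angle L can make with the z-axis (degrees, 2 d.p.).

For m_l = 2: cos θ = 2/√30, θ ≈ 68.58°.
L_z,max = lℏ = 5ℏ.
cos θ_min = 5/√30, so θ_min ≈ 24.09°.

θ(m_l=2) ≈ 68.58°; L_z,max = 5ℏ; θ_min ≈ 24.09°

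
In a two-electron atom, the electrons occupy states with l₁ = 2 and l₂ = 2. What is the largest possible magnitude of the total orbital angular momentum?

L runs from |2 − 2| = 0 to 2 + 2 = 4.
Allowed values: L = 0, 1, 2, 3, 4.
The largest magnitude corresponds to L = 4: |L_tot| = ℏ√(4·5) = 2√5 ℏ.

|L_tot|_max = 2√5 ℏ ≈ 4.472ℏ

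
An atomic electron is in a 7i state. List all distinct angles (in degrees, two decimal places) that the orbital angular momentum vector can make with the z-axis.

θ ∈ {22.21°, 39.51°, 51.89°, 62.42°, 72.02°, 81.12°, 90.00°, 98.88°, 107.98°, 117.58°, 128.11°, 140.49°, 157.79°}

For 7i, l = 6.
|L|² = l(l+1)ℏ² = 42ℏ², so |L| = √42 ℏ.
cos θ = m_l/√42 for each m_l ∈ {-6, -5, -4, -3, -2, -1, 0, 1, 2, 3, 4, 5, 6}.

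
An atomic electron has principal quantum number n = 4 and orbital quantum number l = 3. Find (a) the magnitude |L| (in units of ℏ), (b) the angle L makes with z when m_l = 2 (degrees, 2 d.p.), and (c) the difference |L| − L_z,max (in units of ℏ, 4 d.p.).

|L| = 2√3 ℏ ≈ 3.464ℏ; θ(m_l=2) ≈ 54.74°; |L|−L_z,max ≈ 0.4641ℏ

|L| = ℏ√(3·4) = 2√3 ℏ ≈ 3.464ℏ.
For m_l = 2: cos θ = 2/√12, θ ≈ 54.74°.
|L| − L_z,max = (2√3 − 3)ℏ ≈ 0.4641ℏ.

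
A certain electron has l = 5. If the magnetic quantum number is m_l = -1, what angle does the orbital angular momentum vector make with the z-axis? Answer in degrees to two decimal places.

|L| = √(l(l+1)) ℏ = √30 ℏ.
L_z = m_l ℏ = −1ℏ.
cos θ = L_z/|L| = -1/√30, so θ ≈ 100.52°.

θ ≈ 100.52°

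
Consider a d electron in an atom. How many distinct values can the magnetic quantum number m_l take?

5

For a d orbital, l = 2.
The number of m_l values is 2l + 1 = 2·2 + 1 = 5.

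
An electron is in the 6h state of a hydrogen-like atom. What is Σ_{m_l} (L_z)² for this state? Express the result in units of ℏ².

For 6h, l = 5.
m_l runs from −5 to 5, i.e. {-5, -4, -3, -2, -1, 0, 1, 2, 3, 4, 5}.
Summing m² from −5 to 5: Σ m_l² = 110.

Σ(L_z)² = 110 ℏ²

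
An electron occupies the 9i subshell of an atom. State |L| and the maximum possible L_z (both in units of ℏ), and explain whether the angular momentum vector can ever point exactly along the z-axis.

No: L_z,max = 6ℏ < |L| = √42 ℏ ≈ 6.481ℏ

The 9i subshell has l = 6.
|L| = √42 ℏ ≈ 6.4807ℏ, while L_z,max = lℏ = 6ℏ.
Since |L| > L_z,max, the vector can never point exactly along z; the closest it comes is θ_min = arccos(6/√42) ≈ 22.2°.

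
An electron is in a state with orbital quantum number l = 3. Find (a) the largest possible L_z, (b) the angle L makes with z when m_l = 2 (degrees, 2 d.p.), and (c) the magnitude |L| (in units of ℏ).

L_z,max = 3ℏ; θ(m_l=2) ≈ 54.74°; |L| = 2√3 ℏ ≈ 3.464ℏ

L_z,max = lℏ = 3ℏ.
For m_l = 2: cos θ = 2/√12, θ ≈ 54.74°.
|L| = ℏ√(3·4) = 2√3 ℏ ≈ 3.464ℏ.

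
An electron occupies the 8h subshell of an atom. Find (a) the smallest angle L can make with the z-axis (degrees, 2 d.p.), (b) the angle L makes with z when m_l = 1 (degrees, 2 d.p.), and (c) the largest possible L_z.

θ_min ≈ 24.09°; θ(m_l=1) ≈ 79.48°; L_z,max = 5ℏ

The 8h subshell has l = 5.
cos θ_min = 5/√30, so θ_min ≈ 24.09°.
For m_l = 1: cos θ = 1/√30, θ ≈ 79.48°.
L_z,max = lℏ = 5ℏ.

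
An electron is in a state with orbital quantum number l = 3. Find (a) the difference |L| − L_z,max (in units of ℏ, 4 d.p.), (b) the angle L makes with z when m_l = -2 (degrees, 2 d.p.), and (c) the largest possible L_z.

|L| − L_z,max = (2√3 − 3)ℏ ≈ 0.4641ℏ.
For m_l = -2: cos θ = -2/√12, θ ≈ 125.26°.
L_z,max = lℏ = 3ℏ.

|L|−L_z,max ≈ 0.4641ℏ; θ(m_l=-2) ≈ 125.26°; L_z,max = 3ℏ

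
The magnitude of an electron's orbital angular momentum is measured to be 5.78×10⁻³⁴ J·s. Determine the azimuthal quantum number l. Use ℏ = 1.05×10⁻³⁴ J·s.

l = 5

|L|/ℏ = (5.78×10⁻³⁴)/(1.05×10⁻³⁴) ≈ 5.505.
Set l(l+1) = 30.30; the integer solution is l = 5.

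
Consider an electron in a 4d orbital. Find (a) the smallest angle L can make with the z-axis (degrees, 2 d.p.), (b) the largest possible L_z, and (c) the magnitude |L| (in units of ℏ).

θ_min ≈ 35.26°; L_z,max = 2ℏ; |L| = √6 ℏ ≈ 2.449ℏ

The 4d subshell has l = 2.
cos θ_min = 2/√6, so θ_min ≈ 35.26°.
L_z,max = lℏ = 2ℏ.
|L| = ℏ√(2·3) = √6 ℏ ≈ 2.449ℏ.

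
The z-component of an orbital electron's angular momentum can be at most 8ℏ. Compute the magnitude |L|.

|L| = 6√2 ℏ ≈ 8.485ℏ

The maximum L_z equals lℏ, giving l = 8.
|L| = √(l(l+1)) ℏ = 6√2 ℏ.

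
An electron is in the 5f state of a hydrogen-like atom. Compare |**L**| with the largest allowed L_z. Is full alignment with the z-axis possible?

No: L_z,max = 3ℏ < |L| = 2√3 ℏ ≈ 3.464ℏ

5f means n = 5, l = 3.
|L| = 2√3 ℏ ≈ 3.4641ℏ, while L_z,max = lℏ = 3ℏ.
Since |L| > L_z,max, the vector can never point exactly along z; the closest it comes is θ_min = arccos(3/√12) ≈ 30.0°.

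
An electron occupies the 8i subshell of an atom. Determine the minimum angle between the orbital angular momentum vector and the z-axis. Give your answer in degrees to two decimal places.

θ_min ≈ 22.21°

For 8i, l = 6.
|L| = ℏ√(l(l+1)) = √42 ℏ.
The smallest angle corresponds to the largest L_z, i.e. m_l = l = 6, giving L_z = 6ℏ.
cos θ_min = 6/√42, so θ_min ≈ 22.21°.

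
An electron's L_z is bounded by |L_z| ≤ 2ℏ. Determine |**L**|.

The maximum L_z equals lℏ, giving l = 2.
|L| = √(l(l+1)) ℏ = √6 ℏ.

|L| = √6 ℏ ≈ 2.449ℏ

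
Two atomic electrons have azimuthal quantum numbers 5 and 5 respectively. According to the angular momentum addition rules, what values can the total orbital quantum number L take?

Angular momentum addition gives L = |l₁ − l₂|, …, l₁ + l₂.
Allowed values: L = 0, 1, 2, 3, 4, 5, 6, 7, 8, 9, 10.

L = 0, 1, 2, 3, 4, 5, 6, 7, 8, 9, 10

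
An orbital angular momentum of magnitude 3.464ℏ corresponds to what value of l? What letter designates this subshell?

l = 3 (f orbital)

(|L|/ℏ)² = l(l+1) = 12.
The positive root is l = 3.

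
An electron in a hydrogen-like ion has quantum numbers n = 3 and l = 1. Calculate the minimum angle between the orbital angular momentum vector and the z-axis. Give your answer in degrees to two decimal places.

θ_min ≈ 45.00°

|L|² = l(l+1)ℏ² = 2ℏ², so |L| = √2 ℏ.
The smallest angle corresponds to the largest L_z, i.e. m_l = l = 1, giving L_z = 1ℏ.
cos θ_min = 1/√2, so θ_min ≈ 45.00°.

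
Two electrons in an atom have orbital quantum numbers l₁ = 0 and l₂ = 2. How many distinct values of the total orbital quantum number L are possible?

1

Angular momentum addition gives L = |l₁ − l₂|, …, l₁ + l₂.
L ∈ {2}.
That is 1 value.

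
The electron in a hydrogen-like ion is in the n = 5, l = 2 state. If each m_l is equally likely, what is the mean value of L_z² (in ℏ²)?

m_l runs from −2 to 2, i.e. {-2, -1, 0, 1, 2}.
Average of L_z² over 5 states: 10/5 ℏ² = 2 ℏ².

⟨L_z²⟩ = 2 ℏ²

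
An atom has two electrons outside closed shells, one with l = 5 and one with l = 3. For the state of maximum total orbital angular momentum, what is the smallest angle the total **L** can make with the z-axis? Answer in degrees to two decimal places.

θ_min ≈ 19.47°

By the triangle rule, |l₁ − l₂| ≤ L ≤ l₁ + l₂.
So L can be 2, 3, 4, 5, 6, 7, 8.
The maximum is L = 8, with |L_tot| = ℏ√(8·9) = 6√2 ℏ.
The minimum angle with z is arccos(8/√72) ≈ 19.47°.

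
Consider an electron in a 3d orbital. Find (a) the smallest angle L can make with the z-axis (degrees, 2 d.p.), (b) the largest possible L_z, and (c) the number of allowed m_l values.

θ_min ≈ 35.26°; L_z,max = 2ℏ; 5 values

The 3d subshell has l = 2.
cos θ_min = 2/√6, so θ_min ≈ 35.26°.
L_z,max = lℏ = 2ℏ.
There are 2l+1 = 5 values of m_l.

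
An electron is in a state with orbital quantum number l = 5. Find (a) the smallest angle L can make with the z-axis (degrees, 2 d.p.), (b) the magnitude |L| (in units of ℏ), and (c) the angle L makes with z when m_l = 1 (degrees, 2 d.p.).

cos θ_min = 5/√30, so θ_min ≈ 24.09°.
|L| = ℏ√(5·6) = √30 ℏ ≈ 5.477ℏ.
For m_l = 1: cos θ = 1/√30, θ ≈ 79.48°.

θ_min ≈ 24.09°; |L| = √30 ℏ ≈ 5.477ℏ; θ(m_l=1) ≈ 79.48°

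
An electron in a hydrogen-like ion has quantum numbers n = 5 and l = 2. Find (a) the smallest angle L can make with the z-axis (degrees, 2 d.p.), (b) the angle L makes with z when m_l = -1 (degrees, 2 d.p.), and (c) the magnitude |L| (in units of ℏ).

θ_min ≈ 35.26°; θ(m_l=-1) ≈ 114.09°; |L| = √6 ℏ ≈ 2.449ℏ

cos θ_min = 2/√6, so θ_min ≈ 35.26°.
For m_l = -1: cos θ = -1/√6, θ ≈ 114.09°.
|L| = ℏ√(2·3) = √6 ℏ ≈ 2.449ℏ.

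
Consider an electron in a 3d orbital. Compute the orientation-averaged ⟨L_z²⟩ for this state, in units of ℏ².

The 3d subshell has l = 2.
m_l runs from −2 to 2, i.e. {-2, -1, 0, 1, 2}.
⟨L_z²⟩ = ℏ²·l(l+1)/3 = 2ℏ².

⟨L_z²⟩ = 2 ℏ²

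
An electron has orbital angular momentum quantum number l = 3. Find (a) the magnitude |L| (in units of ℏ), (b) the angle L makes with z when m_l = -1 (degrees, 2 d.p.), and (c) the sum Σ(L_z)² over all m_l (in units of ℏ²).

|L| = ℏ√(3·4) = 2√3 ℏ ≈ 3.464ℏ.
For m_l = -1: cos θ = -1/√12, θ ≈ 106.78°.
Σ m_l² = 28, so Σ(L_z)² = 28 ℏ².

|L| = 2√3 ℏ ≈ 3.464ℏ; θ(m_l=-1) ≈ 106.78°; Σ(L_z)² = 28 ℏ²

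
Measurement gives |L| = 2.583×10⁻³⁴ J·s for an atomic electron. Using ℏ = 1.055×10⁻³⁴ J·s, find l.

l = 2

Dividing by ℏ: |L|/ℏ ≈ 2.448.
Set l(l+1) = 5.99; the integer solution is l = 2.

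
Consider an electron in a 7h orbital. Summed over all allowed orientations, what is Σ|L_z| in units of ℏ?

The 7h subshell has l = 5.
m_l ∈ {-5, -4, -3, -2, -1, 0, 1, 2, 3, 4, 5}.
Σ|m_l| = l(l+1) = 30.

Σ|L_z| = 30 ℏ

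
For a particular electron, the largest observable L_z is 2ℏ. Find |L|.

L_z,max = lℏ, so l = 2.
|L| = ℏ√(l(l+1)) = √6 ℏ.

|L| = √6 ℏ ≈ 2.449ℏ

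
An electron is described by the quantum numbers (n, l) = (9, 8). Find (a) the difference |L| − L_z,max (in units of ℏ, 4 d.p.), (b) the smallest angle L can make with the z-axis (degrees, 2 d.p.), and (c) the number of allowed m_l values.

|L|−L_z,max ≈ 0.4853ℏ; θ_min ≈ 19.47°; 17 values

|L| − L_z,max = (6√2 − 8)ℏ ≈ 0.4853ℏ.
cos θ_min = 8/√72, so θ_min ≈ 19.47°.
There are 2l+1 = 17 values of m_l.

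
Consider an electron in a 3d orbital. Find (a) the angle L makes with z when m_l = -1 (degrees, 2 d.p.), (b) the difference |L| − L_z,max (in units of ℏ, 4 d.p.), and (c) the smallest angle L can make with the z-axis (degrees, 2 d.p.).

θ(m_l=-1) ≈ 114.09°; |L|−L_z,max ≈ 0.4495ℏ; θ_min ≈ 35.26°

3d means n = 3, l = 2.
For m_l = -1: cos θ = -1/√6, θ ≈ 114.09°.
|L| − L_z,max = (√6 − 2)ℏ ≈ 0.4495ℏ.
cos θ_min = 2/√6, so θ_min ≈ 35.26°.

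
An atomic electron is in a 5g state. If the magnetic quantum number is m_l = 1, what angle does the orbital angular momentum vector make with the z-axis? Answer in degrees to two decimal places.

θ ≈ 77.08°

For 5g, l = 4.
|L|² = l(l+1)ℏ² = 20ℏ², so |L| = 2√5 ℏ.
L_z = m_l ℏ = 1ℏ.
cos θ = L_z/|L| = 1/√20, so θ ≈ 77.08°.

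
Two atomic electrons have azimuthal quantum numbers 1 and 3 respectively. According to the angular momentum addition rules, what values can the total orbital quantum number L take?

L = 2, 3, 4

By the triangle rule, |l₁ − l₂| ≤ L ≤ l₁ + l₂.
L ∈ {2, 3, 4}.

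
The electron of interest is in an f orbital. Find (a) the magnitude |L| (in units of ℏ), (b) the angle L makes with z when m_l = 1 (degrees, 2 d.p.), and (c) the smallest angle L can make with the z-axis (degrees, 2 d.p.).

The letter f corresponds to l = 3.
|L| = ℏ√(3·4) = 2√3 ℏ ≈ 3.464ℏ.
For m_l = 1: cos θ = 1/√12, θ ≈ 73.22°.
cos θ_min = 3/√12, so θ_min ≈ 30.00°.

|L| = 2√3 ℏ ≈ 3.464ℏ; θ(m_l=1) ≈ 73.22°; θ_min ≈ 30.00°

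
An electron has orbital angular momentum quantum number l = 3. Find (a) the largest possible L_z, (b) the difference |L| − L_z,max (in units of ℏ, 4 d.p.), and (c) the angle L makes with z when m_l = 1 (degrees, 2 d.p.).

L_z,max = lℏ = 3ℏ.
|L| − L_z,max = (2√3 − 3)ℏ ≈ 0.4641ℏ.
For m_l = 1: cos θ = 1/√12, θ ≈ 73.22°.

L_z,max = 3ℏ; |L|−L_z,max ≈ 0.4641ℏ; θ(m_l=1) ≈ 73.22°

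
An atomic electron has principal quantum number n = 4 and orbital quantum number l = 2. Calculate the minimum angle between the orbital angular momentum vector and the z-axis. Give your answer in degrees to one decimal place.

|L|² = l(l+1)ℏ² = 6ℏ², so |L| = √6 ℏ.
The smallest angle corresponds to the largest L_z, i.e. m_l = l = 2, giving L_z = 2ℏ.
cos θ_min = 2/√6, so θ_min ≈ 35.3°.

θ_min ≈ 35.3°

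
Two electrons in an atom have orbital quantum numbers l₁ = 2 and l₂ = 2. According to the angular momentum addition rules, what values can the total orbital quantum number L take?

L = 0, 1, 2, 3, 4

By the triangle rule, |l₁ − l₂| ≤ L ≤ l₁ + l₂.
So L can be 0, 1, 2, 3, 4.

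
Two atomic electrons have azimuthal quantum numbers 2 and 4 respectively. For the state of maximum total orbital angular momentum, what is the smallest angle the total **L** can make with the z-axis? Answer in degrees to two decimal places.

L runs from |2 − 4| = 2 to 2 + 4 = 6.
So L can be 2, 3, 4, 5, 6.
The maximum is L = 6, with |L_tot| = ℏ√(6·7) = √42 ℏ.
The minimum angle with z is arccos(6/√42) ≈ 22.21°.

θ_min ≈ 22.21°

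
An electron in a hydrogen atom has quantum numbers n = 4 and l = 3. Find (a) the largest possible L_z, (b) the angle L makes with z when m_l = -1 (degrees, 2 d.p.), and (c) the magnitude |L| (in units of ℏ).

L_z,max = 3ℏ; θ(m_l=-1) ≈ 106.78°; |L| = 2√3 ℏ ≈ 3.464ℏ

L_z,max = lℏ = 3ℏ.
For m_l = -1: cos θ = -1/√12, θ ≈ 106.78°.
|L| = ℏ√(3·4) = 2√3 ℏ ≈ 3.464ℏ.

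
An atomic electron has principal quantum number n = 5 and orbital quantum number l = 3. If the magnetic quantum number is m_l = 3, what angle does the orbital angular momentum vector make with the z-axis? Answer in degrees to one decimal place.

|L| = √(l(l+1)) ℏ = 2√3 ℏ.
L_z = m_l ℏ = 3ℏ.
cos θ = L_z/|L| = 3/√12, so θ ≈ 30.0°.

θ ≈ 30.0°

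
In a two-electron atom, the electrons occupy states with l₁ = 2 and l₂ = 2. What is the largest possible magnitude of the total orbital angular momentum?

The total orbital quantum number L ranges from |l₁ − l₂| to l₁ + l₂ in integer steps.
L ∈ {0, 1, 2, 3, 4}.
The largest magnitude corresponds to L = 4: |L_tot| = ℏ√(4·5) = 2√5 ℏ.

|L_tot|_max = 2√5 ℏ ≈ 4.472ℏ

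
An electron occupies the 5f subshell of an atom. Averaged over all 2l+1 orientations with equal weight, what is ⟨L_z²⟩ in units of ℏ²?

For 5f, l = 3.
m_l runs from −3 to 3, i.e. {-3, -2, -1, 0, 1, 2, 3}.
Average of L_z² over 7 states: 28/7 ℏ² = 4 ℏ².

⟨L_z²⟩ = 4 ℏ²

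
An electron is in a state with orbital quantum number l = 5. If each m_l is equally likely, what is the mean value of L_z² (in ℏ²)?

m_l runs from −5 to 5, i.e. {-5, -4, -3, -2, -1, 0, 1, 2, 3, 4, 5}.
Average of L_z² over 11 states: 110/11 ℏ² = 10 ℏ².

⟨L_z²⟩ = 10 ℏ²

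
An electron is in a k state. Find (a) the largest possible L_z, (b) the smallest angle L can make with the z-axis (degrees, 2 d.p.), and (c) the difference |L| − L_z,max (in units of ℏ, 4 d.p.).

L_z,max = 7ℏ; θ_min ≈ 20.70°; |L|−L_z,max ≈ 0.4833ℏ

The letter k corresponds to l = 7.
L_z,max = lℏ = 7ℏ.
cos θ_min = 7/√56, so θ_min ≈ 20.70°.
|L| − L_z,max = (2√14 − 7)ℏ ≈ 0.4833ℏ.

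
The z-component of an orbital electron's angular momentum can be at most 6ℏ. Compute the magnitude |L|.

Since max m_l = l, l = 6.
Then |L| = ℏ√(6·7) = √42 ℏ.

|L| = √42 ℏ ≈ 6.481ℏ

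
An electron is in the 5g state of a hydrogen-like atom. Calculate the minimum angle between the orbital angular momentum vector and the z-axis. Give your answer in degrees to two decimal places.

θ_min ≈ 26.57°

The 5g subshell has l = 4.
|L| = ℏ√(l(l+1)) = 2√5 ℏ.
The smallest angle corresponds to the largest L_z, i.e. m_l = l = 4, giving L_z = 4ℏ.
cos θ_min = 4/√20, so θ_min ≈ 26.57°.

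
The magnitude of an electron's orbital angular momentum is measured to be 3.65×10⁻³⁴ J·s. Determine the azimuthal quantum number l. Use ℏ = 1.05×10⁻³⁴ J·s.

l = 3

|L|/ℏ = (3.65×10⁻³⁴)/(1.05×10⁻³⁴) ≈ 3.476.
l(l+1) ≈ 3.476² ≈ 12.08, so l = 3.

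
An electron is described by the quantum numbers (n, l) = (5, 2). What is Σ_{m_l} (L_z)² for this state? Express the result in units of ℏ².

Σ(L_z)² = 10 ℏ²

m_l runs from −2 to 2, i.e. {-2, -1, 0, 1, 2}.
Σ m_l² = l(l+1)(2l+1)/3 = 2·3·5/3 = 10.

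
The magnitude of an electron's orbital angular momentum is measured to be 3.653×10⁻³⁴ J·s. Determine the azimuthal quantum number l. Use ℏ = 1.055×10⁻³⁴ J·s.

l = 3

In units of ℏ, |L| ≈ 3.463.
(|L|/ℏ)² = l(l+1) ≈ 11.99 ⇒ l = 3.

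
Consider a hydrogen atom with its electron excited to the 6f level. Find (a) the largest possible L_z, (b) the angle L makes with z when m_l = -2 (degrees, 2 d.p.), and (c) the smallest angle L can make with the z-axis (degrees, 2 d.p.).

L_z,max = 3ℏ; θ(m_l=-2) ≈ 125.26°; θ_min ≈ 30.00°

The 6f level has l = 3.
L_z,max = lℏ = 3ℏ.
For m_l = -2: cos θ = -2/√12, θ ≈ 125.26°.
cos θ_min = 3/√12, so θ_min ≈ 30.00°.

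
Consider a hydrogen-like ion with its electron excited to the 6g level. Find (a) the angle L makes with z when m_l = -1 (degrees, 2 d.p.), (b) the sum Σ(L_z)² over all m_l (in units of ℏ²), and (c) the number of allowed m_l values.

The 6g level has l = 4.
For m_l = -1: cos θ = -1/√20, θ ≈ 102.92°.
Σ m_l² = 60, so Σ(L_z)² = 60 ℏ².
There are 2l+1 = 9 values of m_l.

θ(m_l=-1) ≈ 102.92°; Σ(L_z)² = 60 ℏ²; 9 values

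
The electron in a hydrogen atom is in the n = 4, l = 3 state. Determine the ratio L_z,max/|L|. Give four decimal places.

|L| = 2√3 ℏ ≈ 3.4641ℏ, while L_z,max = lℏ = 3ℏ.
L_z,max/|L| = 3/√12 = 0.8660.

L_z,max/|L| = 0.8660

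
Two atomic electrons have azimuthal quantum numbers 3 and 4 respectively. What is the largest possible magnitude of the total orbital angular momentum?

The total orbital quantum number L ranges from |l₁ − l₂| to l₁ + l₂ in integer steps.
L ∈ {1, 2, 3, 4, 5, 6, 7}.
The largest magnitude corresponds to L = 7: |L_tot| = ℏ√(7·8) = 2√14 ℏ.

|L_tot|_max = 2√14 ℏ ≈ 7.483ℏ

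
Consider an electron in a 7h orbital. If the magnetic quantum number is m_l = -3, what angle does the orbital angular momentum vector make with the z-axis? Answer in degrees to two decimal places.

θ ≈ 123.21°

The 7h subshell has l = 5.
|L| = ℏ√(l(l+1)) = √30 ℏ.
L_z = m_l ℏ = −3ℏ.
cos θ = L_z/|L| = -3/√30, so θ ≈ 123.21°.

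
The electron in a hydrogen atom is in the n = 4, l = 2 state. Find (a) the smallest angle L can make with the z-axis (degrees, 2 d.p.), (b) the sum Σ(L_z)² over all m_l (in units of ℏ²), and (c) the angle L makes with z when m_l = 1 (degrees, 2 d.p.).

cos θ_min = 2/√6, so θ_min ≈ 35.26°.
Σ m_l² = 10, so Σ(L_z)² = 10 ℏ².
For m_l = 1: cos θ = 1/√6, θ ≈ 65.91°.

θ_min ≈ 35.26°; Σ(L_z)² = 10 ℏ²; θ(m_l=1) ≈ 65.91°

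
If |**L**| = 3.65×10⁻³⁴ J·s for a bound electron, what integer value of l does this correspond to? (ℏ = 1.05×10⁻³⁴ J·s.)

|L|/ℏ = (3.65×10⁻³⁴)/(1.05×10⁻³⁴) ≈ 3.476.
l(l+1) ≈ 3.476² ≈ 12.08, so l = 3.

l = 3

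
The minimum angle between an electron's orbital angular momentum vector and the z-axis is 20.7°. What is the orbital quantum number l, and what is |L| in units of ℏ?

l = 7, |L| = 2√14 ℏ ≈ 7.483ℏ

cos θ_min = l/√(l(l+1)) = √(l/(l+1)), so l/(l+1) = cos²(20.7°) = 0.8751.
l = cos²θ/sin²θ ≈ 7.
Then |L| = ℏ√(7·8) = 2√14 ℏ.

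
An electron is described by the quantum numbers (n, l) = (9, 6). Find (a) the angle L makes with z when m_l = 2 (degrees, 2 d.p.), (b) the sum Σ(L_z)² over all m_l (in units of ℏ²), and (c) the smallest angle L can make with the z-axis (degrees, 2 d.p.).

θ(m_l=2) ≈ 72.02°; Σ(L_z)² = 182 ℏ²; θ_min ≈ 22.21°

For m_l = 2: cos θ = 2/√42, θ ≈ 72.02°.
Σ m_l² = 182, so Σ(L_z)² = 182 ℏ².
cos θ_min = 6/√42, so θ_min ≈ 22.21°.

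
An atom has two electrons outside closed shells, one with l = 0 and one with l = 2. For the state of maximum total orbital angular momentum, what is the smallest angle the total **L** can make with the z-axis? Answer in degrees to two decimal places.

θ_min ≈ 35.26°

The total orbital quantum number L ranges from |l₁ − l₂| to l₁ + l₂ in integer steps.
So L can be 2.
The maximum is L = 2, with |L_tot| = ℏ√(2·3) = √6 ℏ.
The minimum angle with z is arccos(2/√6) ≈ 35.26°.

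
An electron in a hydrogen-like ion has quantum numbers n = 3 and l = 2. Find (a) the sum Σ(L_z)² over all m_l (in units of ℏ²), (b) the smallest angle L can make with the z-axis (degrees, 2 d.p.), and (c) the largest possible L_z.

Σ(L_z)² = 10 ℏ²; θ_min ≈ 35.26°; L_z,max = 2ℏ

Σ m_l² = 10, so Σ(L_z)² = 10 ℏ².
cos θ_min = 2/√6, so θ_min ≈ 35.26°.
L_z,max = lℏ = 2ℏ.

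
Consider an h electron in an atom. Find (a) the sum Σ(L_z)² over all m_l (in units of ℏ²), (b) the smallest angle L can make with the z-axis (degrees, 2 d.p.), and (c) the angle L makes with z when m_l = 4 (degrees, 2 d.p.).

Σ(L_z)² = 110 ℏ²; θ_min ≈ 24.09°; θ(m_l=4) ≈ 43.09°

An h state has l = 5.
Σ m_l² = 110, so Σ(L_z)² = 110 ℏ².
cos θ_min = 5/√30, so θ_min ≈ 24.09°.
For m_l = 4: cos θ = 4/√30, θ ≈ 43.09°.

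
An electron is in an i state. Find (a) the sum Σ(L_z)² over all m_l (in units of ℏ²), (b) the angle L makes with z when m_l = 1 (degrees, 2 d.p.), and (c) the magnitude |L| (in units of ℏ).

Σ(L_z)² = 182 ℏ²; θ(m_l=1) ≈ 81.12°; |L| = √42 ℏ ≈ 6.481ℏ

For an i orbital, l = 6.
Σ m_l² = 182, so Σ(L_z)² = 182 ℏ².
For m_l = 1: cos θ = 1/√42, θ ≈ 81.12°.
|L| = ℏ√(6·7) = √42 ℏ ≈ 6.481ℏ.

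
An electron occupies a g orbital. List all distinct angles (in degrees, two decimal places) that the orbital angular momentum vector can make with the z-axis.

θ ∈ {26.57°, 47.87°, 63.43°, 77.08°, 90.00°, 102.92°, 116.57°, 132.13°, 153.43°}

For a g orbital, l = 4.
|L| = ℏ√(l(l+1)) = 2√5 ℏ.
cos θ = m_l/√20 for each m_l ∈ {-4, -3, -2, -1, 0, 1, 2, 3, 4}.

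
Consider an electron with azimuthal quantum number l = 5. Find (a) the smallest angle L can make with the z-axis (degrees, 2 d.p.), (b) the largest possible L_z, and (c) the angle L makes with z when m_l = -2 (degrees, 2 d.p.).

cos θ_min = 5/√30, so θ_min ≈ 24.09°.
L_z,max = lℏ = 5ℏ.
For m_l = -2: cos θ = -2/√30, θ ≈ 111.42°.

θ_min ≈ 24.09°; L_z,max = 5ℏ; θ(m_l=-2) ≈ 111.42°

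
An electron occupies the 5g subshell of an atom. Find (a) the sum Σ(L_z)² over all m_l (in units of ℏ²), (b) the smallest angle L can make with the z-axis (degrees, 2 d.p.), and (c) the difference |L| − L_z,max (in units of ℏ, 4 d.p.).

The 5g subshell has l = 4.
Σ m_l² = 60, so Σ(L_z)² = 60 ℏ².
cos θ_min = 4/√20, so θ_min ≈ 26.57°.
|L| − L_z,max = (2√5 − 4)ℏ ≈ 0.4721ℏ.

Σ(L_z)² = 60 ℏ²; θ_min ≈ 26.57°; |L|−L_z,max ≈ 0.4721ℏ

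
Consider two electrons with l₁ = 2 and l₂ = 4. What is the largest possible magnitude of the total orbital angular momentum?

|L_tot|_max = √42 ℏ ≈ 6.481ℏ

By the triangle rule, |l₁ − l₂| ≤ L ≤ l₁ + l₂.
Allowed values: L = 2, 3, 4, 5, 6.
The largest magnitude corresponds to L = 6: |L_tot| = ℏ√(6·7) = √42 ℏ.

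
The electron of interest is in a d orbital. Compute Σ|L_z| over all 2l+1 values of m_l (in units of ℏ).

Σ|L_z| = 6 ℏ

A d state has l = 2.
The allowed m_l values are -2, -1, 0, 1, 2.
Σ|m_l| = 2·2(2+1)/2 = 6.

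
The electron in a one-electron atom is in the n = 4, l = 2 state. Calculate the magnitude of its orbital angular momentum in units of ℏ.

|L| = √6 ℏ ≈ 2.449ℏ

|L| = ℏ√(l(l+1)) = ℏ√(2·3) = √6 ℏ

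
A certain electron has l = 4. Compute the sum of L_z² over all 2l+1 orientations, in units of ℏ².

Σ(L_z)² = 60 ℏ²

The allowed m_l values are -4, -3, -2, -1, 0, 1, 2, 3, 4.
Σ m_l² = 2·(1 + 4 + 9 + 16) = 60.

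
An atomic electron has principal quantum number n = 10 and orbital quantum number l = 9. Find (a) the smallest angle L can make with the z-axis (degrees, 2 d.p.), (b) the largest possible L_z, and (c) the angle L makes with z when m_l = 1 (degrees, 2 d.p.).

cos θ_min = 9/√90, so θ_min ≈ 18.43°.
L_z,max = lℏ = 9ℏ.
For m_l = 1: cos θ = 1/√90, θ ≈ 83.95°.

θ_min ≈ 18.43°; L_z,max = 9ℏ; θ(m_l=1) ≈ 83.95°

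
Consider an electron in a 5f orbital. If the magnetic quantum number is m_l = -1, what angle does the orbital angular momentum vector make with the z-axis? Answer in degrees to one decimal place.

For 5f, l = 3.
|L| = √(l(l+1)) ℏ = 2√3 ℏ.
L_z = m_l ℏ = −1ℏ.
cos θ = L_z/|L| = -1/√12, so θ ≈ 106.8°.

θ ≈ 106.8°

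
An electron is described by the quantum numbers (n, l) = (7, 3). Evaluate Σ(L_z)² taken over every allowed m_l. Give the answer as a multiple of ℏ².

Σ(L_z)² = 28 ℏ²

m_l runs from −3 to 3, i.e. {-3, -2, -1, 0, 1, 2, 3}.
Σ m_l² = 2·(1 + 4 + 9) = 28.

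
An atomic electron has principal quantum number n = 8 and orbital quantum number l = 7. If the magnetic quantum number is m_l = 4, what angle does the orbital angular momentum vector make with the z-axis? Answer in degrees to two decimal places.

|L|² = l(l+1)ℏ² = 56ℏ², so |L| = 2√14 ℏ.
L_z = m_l ℏ = 4ℏ.
cos θ = L_z/|L| = 4/√56, so θ ≈ 57.69°.

θ ≈ 57.69°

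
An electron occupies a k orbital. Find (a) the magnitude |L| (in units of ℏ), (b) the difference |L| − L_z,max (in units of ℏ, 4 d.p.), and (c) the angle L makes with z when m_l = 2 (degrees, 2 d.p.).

For a k orbital, l = 7.
|L| = ℏ√(7·8) = 2√14 ℏ ≈ 7.483ℏ.
|L| − L_z,max = (2√14 − 7)ℏ ≈ 0.4833ℏ.
For m_l = 2: cos θ = 2/√56, θ ≈ 74.50°.

|L| = 2√14 ℏ ≈ 7.483ℏ; |L|−L_z,max ≈ 0.4833ℏ; θ(m_l=2) ≈ 74.50°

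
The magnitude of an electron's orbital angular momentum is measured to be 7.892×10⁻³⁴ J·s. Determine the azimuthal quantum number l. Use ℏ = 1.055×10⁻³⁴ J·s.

Dividing by ℏ: |L|/ℏ ≈ 7.481.
(|L|/ℏ)² = l(l+1) ≈ 55.96 ⇒ l = 7.

l = 7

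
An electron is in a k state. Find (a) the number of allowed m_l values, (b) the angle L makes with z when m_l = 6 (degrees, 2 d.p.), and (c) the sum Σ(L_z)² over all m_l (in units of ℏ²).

15 values; θ(m_l=6) ≈ 36.70°; Σ(L_z)² = 280 ℏ²

K corresponds to l = 7.
There are 2l+1 = 15 values of m_l.
For m_l = 6: cos θ = 6/√56, θ ≈ 36.70°.
Σ m_l² = 280, so Σ(L_z)² = 280 ℏ².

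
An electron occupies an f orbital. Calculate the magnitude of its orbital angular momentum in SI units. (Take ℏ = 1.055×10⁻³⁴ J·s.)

An f state has l = 3.
|L| = ℏ√(l(l+1)) = ℏ√(3·4) = 2√3 ℏ
Numerically, |L| = 3.464 × (1.055×10⁻³⁴ J·s) = 3.655×10⁻³⁴ J·s.

|L| = 3.655×10⁻³⁴ J·s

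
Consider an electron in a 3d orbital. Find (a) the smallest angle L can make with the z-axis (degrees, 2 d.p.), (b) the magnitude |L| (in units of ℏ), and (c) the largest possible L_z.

The 3d subshell has l = 2.
cos θ_min = 2/√6, so θ_min ≈ 35.26°.
|L| = ℏ√(2·3) = √6 ℏ ≈ 2.449ℏ.
L_z,max = lℏ = 2ℏ.

θ_min ≈ 35.26°; |L| = √6 ℏ ≈ 2.449ℏ; L_z,max = 2ℏ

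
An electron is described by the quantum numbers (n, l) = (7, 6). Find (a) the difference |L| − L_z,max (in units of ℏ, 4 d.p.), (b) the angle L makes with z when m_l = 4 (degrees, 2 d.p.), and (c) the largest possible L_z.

|L|−L_z,max ≈ 0.4807ℏ; θ(m_l=4) ≈ 51.89°; L_z,max = 6ℏ

|L| − L_z,max = (√42 − 6)ℏ ≈ 0.4807ℏ.
For m_l = 4: cos θ = 4/√42, θ ≈ 51.89°.
L_z,max = lℏ = 6ℏ.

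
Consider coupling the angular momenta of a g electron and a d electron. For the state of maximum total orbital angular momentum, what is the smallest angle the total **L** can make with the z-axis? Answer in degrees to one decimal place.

θ_min ≈ 22.2°

L runs from |4 − 2| = 2 to 4 + 2 = 6.
Allowed values: L = 2, 3, 4, 5, 6.
The maximum is L = 6, with |L_tot| = ℏ√(6·7) = √42 ℏ.
The minimum angle with z is arccos(6/√42) ≈ 22.2°.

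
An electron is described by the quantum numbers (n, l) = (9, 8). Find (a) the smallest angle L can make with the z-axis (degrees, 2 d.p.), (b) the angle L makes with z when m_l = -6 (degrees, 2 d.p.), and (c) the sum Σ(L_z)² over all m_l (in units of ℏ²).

θ_min ≈ 19.47°; θ(m_l=-6) ≈ 135.00°; Σ(L_z)² = 408 ℏ²

cos θ_min = 8/√72, so θ_min ≈ 19.47°.
For m_l = -6: cos θ = -6/√72, θ ≈ 135.00°.
Σ m_l² = 408, so Σ(L_z)² = 408 ℏ².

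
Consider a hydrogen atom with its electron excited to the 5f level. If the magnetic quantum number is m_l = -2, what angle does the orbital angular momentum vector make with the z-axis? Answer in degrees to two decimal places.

The 5f level has l = 3.
|L| = ℏ√(l(l+1)) = 2√3 ℏ.
L_z = m_l ℏ = −2ℏ.
cos θ = L_z/|L| = -2/√12, so θ ≈ 125.26°.

θ ≈ 125.26°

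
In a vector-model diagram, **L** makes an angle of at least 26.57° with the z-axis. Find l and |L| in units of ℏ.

At minimum angle, m_l = l, so cos θ = l/√(l(l+1)); cos²θ = l/(l+1) = 0.7999.
Solving: l = 4.
Then |L| = ℏ√(4·5) = 2√5 ℏ.

l = 4, |L| = 2√5 ℏ ≈ 4.472ℏ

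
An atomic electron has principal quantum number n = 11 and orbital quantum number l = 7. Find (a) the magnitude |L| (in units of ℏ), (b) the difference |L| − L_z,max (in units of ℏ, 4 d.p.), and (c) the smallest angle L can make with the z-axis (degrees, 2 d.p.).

|L| = ℏ√(7·8) = 2√14 ℏ ≈ 7.483ℏ.
|L| − L_z,max = (2√14 − 7)ℏ ≈ 0.4833ℏ.
cos θ_min = 7/√56, so θ_min ≈ 20.70°.

|L| = 2√14 ℏ ≈ 7.483ℏ; |L|−L_z,max ≈ 0.4833ℏ; θ_min ≈ 20.70°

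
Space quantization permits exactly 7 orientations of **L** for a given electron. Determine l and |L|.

2l + 1 = 7 ⇒ l = 3.
Then |L| = √(l(l+1)) ℏ = 2√3 ℏ.

l = 3, |L| = 2√3 ℏ ≈ 3.464ℏ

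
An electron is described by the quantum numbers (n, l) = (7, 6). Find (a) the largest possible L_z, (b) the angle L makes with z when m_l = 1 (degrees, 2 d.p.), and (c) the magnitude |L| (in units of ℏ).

L_z,max = lℏ = 6ℏ.
For m_l = 1: cos θ = 1/√42, θ ≈ 81.12°.
|L| = ℏ√(6·7) = √42 ℏ ≈ 6.481ℏ.

L_z,max = 6ℏ; θ(m_l=1) ≈ 81.12°; |L| = √42 ℏ ≈ 6.481ℏ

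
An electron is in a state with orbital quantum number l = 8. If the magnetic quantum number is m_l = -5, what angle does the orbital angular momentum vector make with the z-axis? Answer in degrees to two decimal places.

|L| = √(l(l+1)) ℏ = 6√2 ℏ.
L_z = m_l ℏ = −5ℏ.
cos θ = L_z/|L| = -5/√72, so θ ≈ 126.10°.

θ ≈ 126.10°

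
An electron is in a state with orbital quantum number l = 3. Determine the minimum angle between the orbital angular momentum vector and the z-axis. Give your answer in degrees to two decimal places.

θ_min ≈ 30.00°

|L| = √(l(l+1)) ℏ = 2√3 ℏ.
The smallest angle corresponds to the largest L_z, i.e. m_l = l = 3, giving L_z = 3ℏ.
cos θ_min = 3/√12, so θ_min ≈ 30.00°.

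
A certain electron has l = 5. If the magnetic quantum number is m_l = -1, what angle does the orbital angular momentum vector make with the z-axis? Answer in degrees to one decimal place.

|L| = √(l(l+1)) ℏ = √30 ℏ.
L_z = m_l ℏ = −1ℏ.
cos θ = L_z/|L| = -1/√30, so θ ≈ 100.5°.

θ ≈ 100.5°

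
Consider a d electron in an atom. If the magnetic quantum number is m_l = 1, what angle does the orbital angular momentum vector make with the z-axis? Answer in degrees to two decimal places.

For a d orbital, l = 2.
|L| = √(l(l+1)) ℏ = √6 ℏ.
L_z = m_l ℏ = 1ℏ.
cos θ = L_z/|L| = 1/√6, so θ ≈ 65.91°.

θ ≈ 65.91°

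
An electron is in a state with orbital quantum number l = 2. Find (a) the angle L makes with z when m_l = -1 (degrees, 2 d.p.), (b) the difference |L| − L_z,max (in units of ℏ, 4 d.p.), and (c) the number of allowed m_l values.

For m_l = -1: cos θ = -1/√6, θ ≈ 114.09°.
|L| − L_z,max = (√6 − 2)ℏ ≈ 0.4495ℏ.
There are 2l+1 = 5 values of m_l.

θ(m_l=-1) ≈ 114.09°; |L|−L_z,max ≈ 0.4495ℏ; 5 values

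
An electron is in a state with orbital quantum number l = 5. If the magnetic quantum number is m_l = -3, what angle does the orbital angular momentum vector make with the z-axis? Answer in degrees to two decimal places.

|L|² = l(l+1)ℏ² = 30ℏ², so |L| = √30 ℏ.
L_z = m_l ℏ = −3ℏ.
cos θ = L_z/|L| = -3/√30, so θ ≈ 123.21°.

θ ≈ 123.21°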